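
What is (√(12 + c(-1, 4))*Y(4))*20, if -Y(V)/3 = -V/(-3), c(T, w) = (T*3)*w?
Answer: 0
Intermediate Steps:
c(T, w) = 3*T*w (c(T, w) = (3*T)*w = 3*T*w)
Y(V) = -V (Y(V) = -3*(-V)/(-3) = -3*(-V)*(-1)/3 = -V)
(√(12 + c(-1, 4))*Y(4))*20 = (√(12 + 3*(-1)*4)*(-1*4))*20 = (√(12 - 12)*(-4))*20 = (√0*(-4))*20 = (0*(-4))*20 = 0*20 = 0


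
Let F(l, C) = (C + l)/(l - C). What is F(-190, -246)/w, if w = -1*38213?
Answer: 109/534982 ≈ 0.00020375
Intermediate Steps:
F(l, C) = (C + l)/(l - C)
w = -38213
F(-190, -246)/w = ((-246 - 190)/(-190 - 1*(-246)))/(-38213) = (-436/(-190 + 246))*(-1/38213) = (-436/56)*(-1/38213) = ((1/56)*(-436))*(-1/38213) = -109/14*(-1/38213) = 109/534982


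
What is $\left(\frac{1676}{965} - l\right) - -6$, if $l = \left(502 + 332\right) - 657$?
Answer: $- \frac{163339}{965} \approx -169.26$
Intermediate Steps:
$l = 177$ ($l = 834 - 657 = 177$)
$\left(\frac{1676}{965} - l\right) - -6 = \left(\frac{1676}{965} - 177\right) - -6 = \left(1676 \cdot \frac{1}{965} - 177\right) + 6 = \left(\frac{1676}{965} - 177\right) + 6 = - \frac{169129}{965} + 6 = - \frac{163339}{965}$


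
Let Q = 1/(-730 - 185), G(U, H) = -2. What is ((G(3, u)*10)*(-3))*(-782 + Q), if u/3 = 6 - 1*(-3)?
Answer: -2862124/61 ≈ -46920.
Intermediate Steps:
u = 27 (u = 3*(6 - 1*(-3)) = 3*(6 + 3) = 3*9 = 27)
Q = -1/915 (Q = 1/(-915) = -1/915 ≈ -0.0010929)
((G(3, u)*10)*(-3))*(-782 + Q) = (-2*10*(-3))*(-782 - 1/915) = -20*(-3)*(-715531/915) = 60*(-715531/915) = -2862124/61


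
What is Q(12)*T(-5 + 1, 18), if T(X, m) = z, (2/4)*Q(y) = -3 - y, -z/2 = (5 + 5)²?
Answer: 6000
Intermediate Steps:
z = -200 (z = -2*(5 + 5)² = -2*10² = -2*100 = -200)
Q(y) = -6 - 2*y (Q(y) = 2*(-3 - y) = -6 - 2*y)
T(X, m) = -200
Q(12)*T(-5 + 1, 18) = (-6 - 2*12)*(-200) = (-6 - 24)*(-200) = -30*(-200) = 6000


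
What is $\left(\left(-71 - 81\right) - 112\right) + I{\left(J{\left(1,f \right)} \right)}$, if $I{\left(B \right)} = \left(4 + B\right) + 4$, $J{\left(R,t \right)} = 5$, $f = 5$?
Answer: $-251$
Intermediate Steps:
$I{\left(B \right)} = 8 + B$
$\left(\left(-71 - 81\right) - 112\right) + I{\left(J{\left(1,f \right)} \right)} = \left(\left(-71 - 81\right) - 112\right) + \left(8 + 5\right) = \left(-152 - 112\right) + 13 = -264 + 13 = -251$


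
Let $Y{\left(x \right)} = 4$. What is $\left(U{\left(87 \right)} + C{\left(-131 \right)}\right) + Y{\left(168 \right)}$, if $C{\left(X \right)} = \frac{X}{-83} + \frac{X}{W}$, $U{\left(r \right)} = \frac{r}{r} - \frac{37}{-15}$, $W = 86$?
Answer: $\frac{805351}{107070} \approx 7.5217$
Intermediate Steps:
$U{\left(r \right)} = \frac{52}{15}$ ($U{\left(r \right)} = 1 - - \frac{37}{15} = 1 + \frac{37}{15} = \frac{52}{15}$)
$C{\left(X \right)} = - \frac{3 X}{7138}$ ($C{\left(X \right)} = \frac{X}{-83} + \frac{X}{86} = X \left(- \frac{1}{83}\right) + X \frac{1}{86} = - \frac{X}{83} + \frac{X}{86} = - \frac{3 X}{7138}$)
$\left(U{\left(87 \right)} + C{\left(-131 \right)}\right) + Y{\left(168 \right)} = \left(\frac{52}{15} - - \frac{393}{7138}\right) + 4 = \left(\frac{52}{15} + \frac{393}{7138}\right) + 4 = \frac{377071}{107070} + 4 = \frac{805351}{107070}$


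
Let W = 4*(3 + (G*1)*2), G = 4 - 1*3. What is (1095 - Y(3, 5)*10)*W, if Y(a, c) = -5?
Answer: 22900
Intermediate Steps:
G = 1 (G = 4 - 3 = 1)
W = 20 (W = 4*(3 + (1*1)*2) = 4*(3 + 1*2) = 4*(3 + 2) = 4*5 = 20)
(1095 - Y(3, 5)*10)*W = (1095 - 1*(-5)*10)*20 = (1095 + 5*10)*20 = (1095 + 50)*20 = 1145*20 = 22900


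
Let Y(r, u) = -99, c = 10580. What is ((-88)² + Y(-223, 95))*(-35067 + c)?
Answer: -187203115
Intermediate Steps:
((-88)² + Y(-223, 95))*(-35067 + c) = ((-88)² - 99)*(-35067 + 10580) = (7744 - 99)*(-24487) = 7645*(-24487) = -187203115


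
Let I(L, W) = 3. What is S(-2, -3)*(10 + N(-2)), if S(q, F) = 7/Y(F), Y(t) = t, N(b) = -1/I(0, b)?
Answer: -203/9 ≈ -22.556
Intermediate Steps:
N(b) = -⅓ (N(b) = -1/3 = -1*⅓ = -⅓)
S(q, F) = 7/F
S(-2, -3)*(10 + N(-2)) = (7/(-3))*(10 - ⅓) = (7*(-⅓))*(29/3) = -7/3*29/3 = -203/9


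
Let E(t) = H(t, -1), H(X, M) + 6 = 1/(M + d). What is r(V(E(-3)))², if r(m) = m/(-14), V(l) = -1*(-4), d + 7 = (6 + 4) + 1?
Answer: 4/49 ≈ 0.081633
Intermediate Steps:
d = 4 (d = -7 + ((6 + 4) + 1) = -7 + (10 + 1) = -7 + 11 = 4)
H(X, M) = -6 + 1/(4 + M) (H(X, M) = -6 + 1/(M + 4) = -6 + 1/(4 + M))
E(t) = -17/3 (E(t) = (-23 - 6*(-1))/(4 - 1) = (-23 + 6)/3 = (⅓)*(-17) = -17/3)
V(l) = 4
r(m) = -m/14 (r(m) = m*(-1/14) = -m/14)
r(V(E(-3)))² = (-1/14*4)² = (-2/7)² = 4/49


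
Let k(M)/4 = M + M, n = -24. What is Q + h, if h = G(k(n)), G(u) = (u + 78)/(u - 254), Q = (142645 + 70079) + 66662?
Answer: 62303135/223 ≈ 2.7939e+5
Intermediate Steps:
k(M) = 8*M (k(M) = 4*(M + M) = 4*(2*M) = 8*M)
Q = 279386 (Q = 212724 + 66662 = 279386)
G(u) = (78 + u)/(-254 + u)
h = 57/223 (h = (78 + 8*(-24))/(-254 + 8*(-24)) = (78 - 192)/(-254 - 192) = -114/(-446) = -1/446*(-114) = 57/223 ≈ 0.25561)
Q + h = 279386 + 57/223 = 62303135/223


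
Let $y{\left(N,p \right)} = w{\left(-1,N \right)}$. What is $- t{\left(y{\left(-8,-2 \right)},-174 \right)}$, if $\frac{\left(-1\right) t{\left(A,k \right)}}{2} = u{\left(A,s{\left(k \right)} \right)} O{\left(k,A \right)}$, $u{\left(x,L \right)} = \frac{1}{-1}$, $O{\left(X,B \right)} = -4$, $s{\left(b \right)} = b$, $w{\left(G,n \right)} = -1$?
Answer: $8$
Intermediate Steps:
$y{\left(N,p \right)} = -1$
$u{\left(x,L \right)} = -1$
$t{\left(A,k \right)} = -8$ ($t{\left(A,k \right)} = - 2 \left(\left(-1\right) \left(-4\right)\right) = \left(-2\right) 4 = -8$)
$- t{\left(y{\left(-8,-2 \right)},-174 \right)} = \left(-1\right) \left(-8\right) = 8$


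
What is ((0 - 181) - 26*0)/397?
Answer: -181/397 ≈ -0.45592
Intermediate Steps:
((0 - 181) - 26*0)/397 = (-181 + 0)*(1/397) = -181*1/397 = -181/397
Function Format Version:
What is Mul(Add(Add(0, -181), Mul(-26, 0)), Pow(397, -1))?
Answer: Rational(-181, 397) ≈ -0.45592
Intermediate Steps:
Mul(Add(Add(0, -181), Mul(-26, 0)), Pow(397, -1)) = Mul(Add(-181, 0), Rational(1, 397)) = Mul(-181, Rational(1, 397)) = Rational(-181, 397)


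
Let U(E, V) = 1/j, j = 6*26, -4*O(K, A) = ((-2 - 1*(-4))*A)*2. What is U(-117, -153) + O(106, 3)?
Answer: -467/156 ≈ -2.9936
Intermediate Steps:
O(K, A) = -A (O(K, A) = -(-2 - 1*(-4))*A*2/4 = -(-2 + 4)*A*2/4 = -2*A*2/4 = -A)
j = 156
U(E, V) = 1/156
U(-117, -153) + O(106, 3) = 1/156 - 1*3 = 1/156 - 3 = -467/156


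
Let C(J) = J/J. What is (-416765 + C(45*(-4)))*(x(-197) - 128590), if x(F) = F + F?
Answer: 53755887776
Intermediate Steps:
C(J) = 1
x(F) = 2*F
(-416765 + C(45*(-4)))*(x(-197) - 128590) = (-416765 + 1)*(2*(-197) - 128590) = -416764*(-394 - 128590) = -416764*(-128984) = 53755887776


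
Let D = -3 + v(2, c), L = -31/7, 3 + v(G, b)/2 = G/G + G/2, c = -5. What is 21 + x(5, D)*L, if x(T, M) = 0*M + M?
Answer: 302/7 ≈ 43.143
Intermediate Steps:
v(G, b) = -4 + G (v(G, b) = -6 + 2*(G/G + G/2) = -6 + 2*(1 + G*(½)) = -6 + 2*(1 + G/2) = -6 + (2 + G) = -4 + G)
L = -31/7 (L = -31*⅐ = -31/7 ≈ -4.4286)
D = -5 (D = -3 + (-4 + 2) = -3 - 2 = -5)
x(T, M) = M (x(T, M) = 0 + M = M)
21 + x(5, D)*L = 21 - 5*(-31/7) = 21 + 155/7 = 302/7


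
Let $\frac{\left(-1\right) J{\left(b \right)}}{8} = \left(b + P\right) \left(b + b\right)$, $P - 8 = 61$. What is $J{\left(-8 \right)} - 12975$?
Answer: $-5167$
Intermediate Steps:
$P = 69$ ($P = 8 + 61 = 69$)
$J{\left(b \right)} = - 16 b \left(69 + b\right)$ ($J{\left(b \right)} = - 8 \left(b + 69\right) \left(b + b\right) = - 8 \left(69 + b\right) 2 b = - 8 \cdot 2 b \left(69 + b\right) = - 16 b \left(69 + b\right)$)
$J{\left(-8 \right)} - 12975 = \left(-16\right) \left(-8\right) \left(69 - 8\right) - 12975 = \left(-16\right) \left(-8\right) 61 - 12975 = 7808 - 12975 = -5167$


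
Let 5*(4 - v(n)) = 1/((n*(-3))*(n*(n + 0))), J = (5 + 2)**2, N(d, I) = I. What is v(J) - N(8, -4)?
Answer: 14117881/1764735 ≈ 8.0000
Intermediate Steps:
J = 49 (J = 7**2 = 49)
v(n) = 4 + 1/(15*n**3) (v(n) = 4 - (-1/(3*n**2*(n + 0)))/5 = 4 - (-1/(3*n**3))/5 = 4 - (-1)/(15*n**3) = 4 + 1/(15*n**3))
v(J) - N(8, -4) = (4 + (1/15)/49**3) - 1*(-4) = (4 + (1/15)*(1/117649)) + 4 = (4 + 1/1764735) + 4 = 7058941/1764735 + 4 = 14117881/1764735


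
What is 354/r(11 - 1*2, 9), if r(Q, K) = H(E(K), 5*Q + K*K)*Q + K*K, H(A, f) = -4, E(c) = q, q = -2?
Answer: 118/15 ≈ 7.8667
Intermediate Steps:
E(c) = -2
r(Q, K) = K² - 4*Q (r(Q, K) = -4*Q + K*K = -4*Q + K² = K² - 4*Q)
354/r(11 - 1*2, 9) = 354/(9² - 4*(11 - 1*2)) = 354/(81 - 4*(11 - 2)) = 354/(81 - 4*9) = 354/(81 - 36) = 354/45 = 354*(1/45) = 118/15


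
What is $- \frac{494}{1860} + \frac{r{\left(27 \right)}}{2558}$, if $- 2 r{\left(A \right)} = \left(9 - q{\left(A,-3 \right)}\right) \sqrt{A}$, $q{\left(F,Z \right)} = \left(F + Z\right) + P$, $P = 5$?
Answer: $- \frac{247}{930} + \frac{15 \sqrt{3}}{1279} \approx -0.24528$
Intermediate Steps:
$q{\left(F,Z \right)} = 5 + F + Z$ ($q{\left(F,Z \right)} = \left(F + Z\right) + 5 = 5 + F + Z$)
$r{\left(A \right)} = - \frac{\sqrt{A} \left(7 - A\right)}{2}$ ($r{\left(A \right)} = - \frac{\left(9 - \left(5 + A - 3\right)\right) \sqrt{A}}{2} = - \frac{\left(9 - \left(2 + A\right)\right) \sqrt{A}}{2} = - \frac{\left(7 - A\right) \sqrt{A}}{2} = - \frac{\sqrt{A} \left(7 - A\right)}{2}$)
$- \frac{494}{1860} + \frac{r{\left(27 \right)}}{2558} = - \frac{494}{1860} + \frac{\frac{1}{2} \sqrt{27} \left(-7 + 27\right)}{2558} = \left(-494\right) \frac{1}{1860} + \frac{1}{2} \cdot 3 \sqrt{3} \cdot 20 \cdot \frac{1}{2558} = - \frac{247}{930} + 30 \sqrt{3} \cdot \frac{1}{2558} = - \frac{247}{930} + \frac{15 \sqrt{3}}{1279}$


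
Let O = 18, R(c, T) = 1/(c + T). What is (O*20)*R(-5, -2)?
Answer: -360/7 ≈ -51.429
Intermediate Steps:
R(c, T) = 1/(T + c)
(O*20)*R(-5, -2) = (18*20)/(-2 - 5) = 360/(-7) = 360*(-⅐) = -360/7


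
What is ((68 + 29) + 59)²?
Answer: 24336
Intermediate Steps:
((68 + 29) + 59)² = (97 + 59)² = 156² = 24336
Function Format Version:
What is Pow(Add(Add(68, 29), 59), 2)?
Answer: 24336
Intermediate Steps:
Pow(Add(Add(68, 29), 59), 2) = Pow(Add(97, 59), 2) = Pow(156, 2) = 24336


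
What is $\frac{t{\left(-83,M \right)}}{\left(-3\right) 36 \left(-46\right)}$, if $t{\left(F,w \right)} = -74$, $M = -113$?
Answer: $- \frac{37}{2484} \approx -0.014895$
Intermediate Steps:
$\frac{t{\left(-83,M \right)}}{\left(-3\right) 36 \left(-46\right)} = - \frac{74}{\left(-3\right) 36 \left(-46\right)} = - \frac{74}{\left(-108\right) \left(-46\right)} = - \frac{74}{4968} = \left(-74\right) \frac{1}{4968} = - \frac{37}{2484}$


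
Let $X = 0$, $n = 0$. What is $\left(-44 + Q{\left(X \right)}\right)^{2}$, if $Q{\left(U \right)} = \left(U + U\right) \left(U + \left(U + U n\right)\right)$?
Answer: $1936$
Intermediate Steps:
$Q{\left(U \right)} = 4 U^{2}$ ($Q{\left(U \right)} = \left(U + U\right) \left(U + \left(U + U 0\right)\right) = 2 U \left(U + \left(U + 0\right)\right) = 2 U \left(U + U\right) = 2 U 2 U = 4 U^{2}$)
$\left(-44 + Q{\left(X \right)}\right)^{2} = \left(-44 + 4 \cdot 0^{2}\right)^{2} = \left(-44 + 4 \cdot 0\right)^{2} = \left(-44 + 0\right)^{2} = \left(-44\right)^{2} = 1936$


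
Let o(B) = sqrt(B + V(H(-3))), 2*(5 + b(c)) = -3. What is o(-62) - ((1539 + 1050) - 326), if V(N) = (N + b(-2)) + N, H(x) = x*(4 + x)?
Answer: -2263 + I*sqrt(298)/2 ≈ -2263.0 + 8.6313*I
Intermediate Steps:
b(c) = -13/2 (b(c) = -5 + (1/2)*(-3) = -5 - 3/2 = -13/2)
V(N) = -13/2 + 2*N (V(N) = (N - 13/2) + N = (-13/2 + N) + N = -13/2 + 2*N)
o(B) = sqrt(-25/2 + B) (o(B) = sqrt(B + (-13/2 + 2*(-3*(4 - 3)))) = sqrt(B + (-13/2 + 2*(-3*1))) = sqrt(B + (-13/2 + 2*(-3))) = sqrt(B + (-13/2 - 6)) = sqrt(B - 25/2) = sqrt(-25/2 + B))
o(-62) - ((1539 + 1050) - 326) = sqrt(-50 + 4*(-62))/2 - ((1539 + 1050) - 326) = sqrt(-50 - 248)/2 - (2589 - 326) = sqrt(-298)/2 - 1*2263 = (I*sqrt(298))/2 - 2263 = I*sqrt(298)/2 - 2263 = -2263 + I*sqrt(298)/2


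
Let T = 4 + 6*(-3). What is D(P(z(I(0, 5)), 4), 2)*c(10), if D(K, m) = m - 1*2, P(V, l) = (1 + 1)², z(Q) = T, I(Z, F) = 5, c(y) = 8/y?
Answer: 0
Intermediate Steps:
T = -14 (T = 4 - 18 = -14)
z(Q) = -14
P(V, l) = 4 (P(V, l) = 2² = 4)
D(K, m) = -2 + m (D(K, m) = m - 2 = -2 + m)
D(P(z(I(0, 5)), 4), 2)*c(10) = (-2 + 2)*(8/10) = 0*(8*(⅒)) = 0*(⅘) = 0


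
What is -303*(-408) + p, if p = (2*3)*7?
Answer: 123666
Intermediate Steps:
p = 42 (p = 6*7 = 42)
-303*(-408) + p = -303*(-408) + 42 = 123624 + 42 = 123666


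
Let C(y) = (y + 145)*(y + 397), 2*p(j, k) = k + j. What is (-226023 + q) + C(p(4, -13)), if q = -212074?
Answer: -1531803/4 ≈ -3.8295e+5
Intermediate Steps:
p(j, k) = j/2 + k/2 (p(j, k) = (k + j)/2 = (j + k)/2 = j/2 + k/2)
C(y) = (145 + y)*(397 + y)
(-226023 + q) + C(p(4, -13)) = (-226023 - 212074) + (57565 + ((½)*4 + (½)*(-13))² + 542*((½)*4 + (½)*(-13))) = -438097 + (57565 + (2 - 13/2)² + 542*(2 - 13/2)) = -438097 + (57565 + (-9/2)² + 542*(-9/2)) = -438097 + (57565 + 81/4 - 2439) = -438097 + 220585/4 = -1531803/4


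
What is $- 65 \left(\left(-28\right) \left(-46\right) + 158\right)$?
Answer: $-93990$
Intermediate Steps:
$- 65 \left(\left(-28\right) \left(-46\right) + 158\right) = - 65 \left(1288 + 158\right) = \left(-65\right) 1446 = -93990$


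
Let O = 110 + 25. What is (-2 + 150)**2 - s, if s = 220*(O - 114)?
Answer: 17284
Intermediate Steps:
O = 135
s = 4620 (s = 220*(135 - 114) = 220*21 = 4620)
(-2 + 150)**2 - s = (-2 + 150)**2 - 1*4620 = 148**2 - 4620 = 21904 - 4620 = 17284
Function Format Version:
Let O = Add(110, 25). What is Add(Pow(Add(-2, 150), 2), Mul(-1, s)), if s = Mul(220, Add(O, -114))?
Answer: 17284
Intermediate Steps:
O = 135
s = 4620 (s = Mul(220, Add(135, -114)) = Mul(220, 21) = 4620)
Add(Pow(Add(-2, 150), 2), Mul(-1, s)) = Add(Pow(Add(-2, 150), 2), Mul(-1, 4620)) = Add(Pow(148, 2), -4620) = Add(21904, -4620) = 17284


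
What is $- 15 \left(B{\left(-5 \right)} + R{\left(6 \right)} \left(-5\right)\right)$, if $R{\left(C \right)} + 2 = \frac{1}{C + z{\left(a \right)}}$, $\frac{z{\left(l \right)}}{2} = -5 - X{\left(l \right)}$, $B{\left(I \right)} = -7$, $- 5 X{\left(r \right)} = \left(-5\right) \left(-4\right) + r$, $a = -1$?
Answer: $- \frac{145}{6} \approx -24.167$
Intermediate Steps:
$X{\left(r \right)} = -4 - \frac{r}{5}$ ($X{\left(r \right)} = - \frac{\left(-5\right) \left(-4\right) + r}{5} = - \frac{20 + r}{5} = -4 - \frac{r}{5}$)
$z{\left(l \right)} = -2 + \frac{2 l}{5}$ ($z{\left(l \right)} = 2 \left(-5 - \left(-4 - \frac{l}{5}\right)\right) = 2 \left(-5 + \left(4 + \frac{l}{5}\right)\right) = 2 \left(-1 + \frac{l}{5}\right) = -2 + \frac{2 l}{5}$)
$R{\left(C \right)} = -2 + \frac{1}{- \frac{12}{5} + C}$ ($R{\left(C \right)} = -2 + \frac{1}{C + \left(-2 + \frac{2}{5} \left(-1\right)\right)} = -2 + \frac{1}{C - \frac{12}{5}} = -2 + \frac{1}{- \frac{12}{5} + C}$)
$- 15 \left(B{\left(-5 \right)} + R{\left(6 \right)} \left(-5\right)\right) = - 15 \left(-7 + \frac{29 - 60}{-12 + 5 \cdot 6} \left(-5\right)\right) = - 15 \left(-7 + \frac{29 - 60}{-12 + 30} \left(-5\right)\right) = - 15 \left(-7 + \frac{1}{18} \left(-31\right) \left(-5\right)\right) = - 15 \left(-7 - - \frac{155}{18}\right) = - 15 \left(-7 + \frac{155}{18}\right) = \left(-15\right) \frac{29}{18} = - \frac{145}{6}$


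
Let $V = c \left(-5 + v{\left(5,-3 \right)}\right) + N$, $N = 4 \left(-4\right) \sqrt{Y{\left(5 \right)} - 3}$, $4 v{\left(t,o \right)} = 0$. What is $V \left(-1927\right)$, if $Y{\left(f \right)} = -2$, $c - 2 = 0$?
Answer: $19270 + 30832 i \sqrt{5} \approx 19270.0 + 68943.0 i$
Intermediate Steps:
$c = 2$ ($c = 2 + 0 = 2$)
$v{\left(t,o \right)} = 0$ ($v{\left(t,o \right)} = \frac{1}{4} \cdot 0 = 0$)
$N = - 16 i \sqrt{5}$ ($N = 4 \left(-4\right) \sqrt{-2 - 3} = - 16 \sqrt{-5} = - 16 i \sqrt{5} \approx - 35.777 i$)
$V = -10 - 16 i \sqrt{5}$ ($V = 2 \left(-5 + 0\right) - 16 i \sqrt{5} = 2 \left(-5\right) - 16 i \sqrt{5} = -10 - 16 i \sqrt{5} \approx -10.0 - 35.777 i$)
$V \left(-1927\right) = \left(-10 - 16 i \sqrt{5}\right) \left(-1927\right) = 19270 + 30832 i \sqrt{5}$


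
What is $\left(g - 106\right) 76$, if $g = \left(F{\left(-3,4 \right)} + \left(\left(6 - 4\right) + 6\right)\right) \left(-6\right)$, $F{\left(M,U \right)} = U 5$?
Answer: $-20824$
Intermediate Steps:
$F{\left(M,U \right)} = 5 U$
$g = -168$ ($g = \left(5 \cdot 4 + \left(\left(6 - 4\right) + 6\right)\right) \left(-6\right) = \left(20 + \left(2 + 6\right)\right) \left(-6\right) = \left(20 + 8\right) \left(-6\right) = 28 \left(-6\right) = -168$)
$\left(g - 106\right) 76 = \left(-168 - 106\right) 76 = \left(-274\right) 76 = -20824$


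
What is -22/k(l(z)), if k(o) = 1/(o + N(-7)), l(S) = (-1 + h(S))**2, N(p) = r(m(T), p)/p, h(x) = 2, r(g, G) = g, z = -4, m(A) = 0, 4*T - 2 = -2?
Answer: -22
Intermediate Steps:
T = 0 (T = 1/2 + (1/4)*(-2) = 1/2 - 1/2 = 0)
N(p) = 0 (N(p) = 0/p = 0)
l(S) = 1 (l(S) = (-1 + 2)**2 = 1**2 = 1)
k(o) = 1/o (k(o) = 1/(o + 0) = 1/o)
-22/k(l(z)) = -22/(1/1) = -22/1 = -22*1 = -22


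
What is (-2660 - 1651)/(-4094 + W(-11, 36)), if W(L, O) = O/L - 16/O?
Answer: 426789/405674 ≈ 1.0520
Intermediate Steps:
W(L, O) = -16/O + O/L
(-2660 - 1651)/(-4094 + W(-11, 36)) = (-2660 - 1651)/(-4094 + (-16/36 + 36/(-11))) = -4311/(-4094 + (-16*1/36 + 36*(-1/11))) = -4311/(-4094 + (-4/9 - 36/11)) = -4311/(-4094 - 368/99) = -4311/(-405674/99) = -4311*(-99/405674) = 426789/405674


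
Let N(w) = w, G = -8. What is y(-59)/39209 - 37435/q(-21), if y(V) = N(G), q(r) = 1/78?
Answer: -114487535378/39209 ≈ -2.9199e+6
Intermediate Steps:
q(r) = 1/78
y(V) = -8
y(-59)/39209 - 37435/q(-21) = -8/39209 - 37435/1/78 = -8*1/39209 - 37435*78 = -8/39209 - 2919930 = -114487535378/39209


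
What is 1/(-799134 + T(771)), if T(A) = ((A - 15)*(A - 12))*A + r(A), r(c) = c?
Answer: 1/441604521 ≈ 2.2645e-9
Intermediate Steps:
T(A) = A + A*(-15 + A)*(-12 + A) (T(A) = ((A - 15)*(A - 12))*A + A = ((-15 + A)*(-12 + A))*A + A = A*(-15 + A)*(-12 + A) + A = A + A*(-15 + A)*(-12 + A))
1/(-799134 + T(771)) = 1/(-799134 + 771*(181 + 771² - 27*771)) = 1/(-799134 + 771*(181 + 594441 - 20817)) = 1/(-799134 + 771*573805) = 1/(-799134 + 442403655) = 1/441604521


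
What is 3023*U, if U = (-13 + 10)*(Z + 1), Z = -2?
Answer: 9069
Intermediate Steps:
U = 3 (U = (-13 + 10)*(-2 + 1) = -3*(-1) = 3)
3023*U = 3023*3 = 9069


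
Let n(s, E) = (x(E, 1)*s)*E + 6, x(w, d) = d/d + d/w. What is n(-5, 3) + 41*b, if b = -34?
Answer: -1408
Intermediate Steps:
x(w, d) = 1 + d/w
n(s, E) = 6 + s*(1 + E) (n(s, E) = (((1 + E)/E)*s)*E + 6 = (s*(1 + E)/E)*E + 6 = s*(1 + E) + 6 = 6 + s*(1 + E))
n(-5, 3) + 41*b = (6 - 5*(1 + 3)) + 41*(-34) = (6 - 5*4) - 1394 = (6 - 20) - 1394 = -14 - 1394 = -1408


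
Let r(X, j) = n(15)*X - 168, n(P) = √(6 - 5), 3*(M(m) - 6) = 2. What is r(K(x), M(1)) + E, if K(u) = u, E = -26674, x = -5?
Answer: -26847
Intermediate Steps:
M(m) = 20/3 (M(m) = 6 + (⅓)*2 = 6 + ⅔ = 20/3)
n(P) = 1 (n(P) = √1 = 1)
r(X, j) = -168 + X (r(X, j) = 1*X - 168 = X - 168 = -168 + X)
r(K(x), M(1)) + E = (-168 - 5) - 26674 = -173 - 26674 = -26847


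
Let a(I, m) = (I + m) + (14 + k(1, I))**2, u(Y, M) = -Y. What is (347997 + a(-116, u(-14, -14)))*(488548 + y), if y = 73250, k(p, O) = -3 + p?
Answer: 195527614122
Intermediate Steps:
a(I, m) = 144 + I + m (a(I, m) = (I + m) + (14 + (-3 + 1))**2 = (I + m) + (14 - 2)**2 = (I + m) + 12**2 = (I + m) + 144 = 144 + I + m)
(347997 + a(-116, u(-14, -14)))*(488548 + y) = (347997 + (144 - 116 - 1*(-14)))*(488548 + 73250) = (347997 + (144 - 116 + 14))*561798 = (347997 + 42)*561798 = 348039*561798 = 195527614122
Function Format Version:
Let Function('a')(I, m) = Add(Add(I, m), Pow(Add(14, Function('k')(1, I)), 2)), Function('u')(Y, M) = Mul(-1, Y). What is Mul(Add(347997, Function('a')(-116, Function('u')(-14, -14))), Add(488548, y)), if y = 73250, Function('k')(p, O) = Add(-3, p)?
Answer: 195527614122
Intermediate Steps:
Function('a')(I, m) = Add(144, I, m) (Function('a')(I, m) = Add(Add(I, m), Pow(Add(14, Add(-3, 1)), 2)) = Add(Add(I, m), Pow(Add(14, -2), 2)) = Add(Add(I, m), Pow(12, 2)) = Add(Add(I, m), 144) = Add(144, I, m))
Mul(Add(347997, Function('a')(-116, Function('u')(-14, -14))), Add(488548, y)) = Mul(Add(347997, Add(144, -116, Mul(-1, -14))), Add(488548, 73250)) = Mul(Add(347997, Add(144, -116, 14)), 561798) = Mul(Add(347997, 42), 561798) = Mul(348039, 561798) = 195527614122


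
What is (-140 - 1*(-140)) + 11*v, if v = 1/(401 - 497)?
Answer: -11/96 ≈ -0.11458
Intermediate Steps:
v = -1/96 (v = 1/(-96) = -1/96 ≈ -0.010417)
(-140 - 1*(-140)) + 11*v = (-140 - 1*(-140)) + 11*(-1/96) = (-140 + 140) - 11/96 = 0 - 11/96 = -11/96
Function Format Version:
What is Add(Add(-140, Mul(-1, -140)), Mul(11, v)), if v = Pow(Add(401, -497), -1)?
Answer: Rational(-11, 96) ≈ -0.11458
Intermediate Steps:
v = Rational(-1, 96) (v = Pow(-96, -1) = Rational(-1, 96) ≈ -0.010417)
Add(Add(-140, Mul(-1, -140)), Mul(11, v)) = Add(Add(-140, Mul(-1, -140)), Mul(11, Rational(-1, 96))) = Add(Add(-140, 140), Rational(-11, 96)) = Add(0, Rational(-11, 96)) = Rational(-11, 96)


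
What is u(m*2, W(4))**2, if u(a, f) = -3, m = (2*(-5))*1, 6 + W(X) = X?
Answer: 9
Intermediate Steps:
W(X) = -6 + X
m = -10 (m = -10*1 = -10)
u(m*2, W(4))**2 = (-3)**2 = 9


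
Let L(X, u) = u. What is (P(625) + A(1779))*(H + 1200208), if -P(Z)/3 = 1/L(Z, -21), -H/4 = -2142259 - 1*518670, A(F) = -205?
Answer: -16984187016/7 ≈ -2.4263e+9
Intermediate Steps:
H = 10643716 (H = -4*(-2142259 - 1*518670) = -4*(-2142259 - 518670) = -4*(-2660929) = 10643716)
P(Z) = ⅐ (P(Z) = -3/(-21) = -3*(-1/21) = ⅐)
(P(625) + A(1779))*(H + 1200208) = (⅐ - 205)*(10643716 + 1200208) = -1434/7*11843924 = -16984187016/7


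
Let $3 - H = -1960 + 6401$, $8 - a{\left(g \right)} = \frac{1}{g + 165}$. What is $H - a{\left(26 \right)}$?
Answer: $- \frac{849185}{191} \approx -4446.0$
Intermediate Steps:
$a{\left(g \right)} = 8 - \frac{1}{165 + g}$ ($a{\left(g \right)} = 8 - \frac{1}{g + 165} = 8 - \frac{1}{165 + g}$)
$H = -4438$ ($H = 3 - \left(-1960 + 6401\right) = 3 - 4441 = -4438$)
$H - a{\left(26 \right)} = -4438 - \frac{1319 + 8 \cdot 26}{165 + 26} = -4438 - \frac{1319 + 208}{191} = -4438 - \frac{1}{191} \cdot 1527 = -4438 - \frac{1527}{191} = - \frac{849185}{191}$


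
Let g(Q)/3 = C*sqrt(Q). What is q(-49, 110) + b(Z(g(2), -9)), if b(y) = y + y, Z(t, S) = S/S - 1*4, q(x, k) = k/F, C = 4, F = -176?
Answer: -53/8 ≈ -6.6250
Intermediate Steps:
g(Q) = 12*sqrt(Q) (g(Q) = 3*(4*sqrt(Q)) = 12*sqrt(Q))
q(x, k) = -k/176 (q(x, k) = k/(-176) = k*(-1/176) = -k/176)
Z(t, S) = -3 (Z(t, S) = 1 - 4 = -3)
b(y) = 2*y
q(-49, 110) + b(Z(g(2), -9)) = -1/176*110 + 2*(-3) = -5/8 - 6 = -53/8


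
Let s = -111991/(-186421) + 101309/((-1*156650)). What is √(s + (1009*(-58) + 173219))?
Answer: √23151313520469669258334/449274610 ≈ 338.67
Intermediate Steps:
s = -103287303/2246373050 (s = -111991*(-1/186421) + 101309/(-156650) = 111991/186421 + 101309*(-1/156650) = 111991/186421 - 7793/12050 = -103287303/2246373050 ≈ -0.045980)
√(s + (1009*(-58) + 173219)) = √(-103287303/2246373050 + (1009*(-58) + 173219)) = √(-103287303/2246373050 + (-58522 + 173219)) = √(-103287303/2246373050 + 114697) = √(257652146428547/2246373050) = √23151313520469669258334/449274610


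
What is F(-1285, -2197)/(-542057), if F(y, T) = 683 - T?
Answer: -2880/542057 ≈ -0.0053131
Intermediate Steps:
F(-1285, -2197)/(-542057) = (683 - 1*(-2197))/(-542057) = (683 + 2197)*(-1/542057) = 2880*(-1/542057) = -2880/542057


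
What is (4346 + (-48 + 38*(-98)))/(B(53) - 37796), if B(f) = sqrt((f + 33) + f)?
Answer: -21694904/1428537477 - 574*sqrt(139)/1428537477 ≈ -0.015192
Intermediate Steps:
B(f) = sqrt(33 + 2*f) (B(f) = sqrt((33 + f) + f) = sqrt(33 + 2*f))
(4346 + (-48 + 38*(-98)))/(B(53) - 37796) = (4346 + (-48 + 38*(-98)))/(sqrt(33 + 2*53) - 37796) = (4346 + (-48 - 3724))/(sqrt(33 + 106) - 37796) = (4346 - 3772)/(sqrt(139) - 37796) = 574/(-37796 + sqrt(139))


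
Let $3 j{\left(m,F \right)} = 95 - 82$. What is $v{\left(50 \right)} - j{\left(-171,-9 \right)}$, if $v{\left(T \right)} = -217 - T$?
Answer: $- \frac{814}{3} \approx -271.33$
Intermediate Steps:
$j{\left(m,F \right)} = \frac{13}{3}$ ($j{\left(m,F \right)} = \frac{95 - 82}{3} = \frac{1}{3} \cdot 13 = \frac{13}{3}$)
$v{\left(50 \right)} - j{\left(-171,-9 \right)} = \left(-217 - 50\right) - \frac{13}{3} = -267 - \frac{13}{3} = - \frac{814}{3}$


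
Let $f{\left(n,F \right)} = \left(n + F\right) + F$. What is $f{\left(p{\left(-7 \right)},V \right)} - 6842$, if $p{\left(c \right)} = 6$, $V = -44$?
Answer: $-6924$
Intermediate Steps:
$f{\left(n,F \right)} = n + 2 F$ ($f{\left(n,F \right)} = \left(F + n\right) + F = n + 2 F$)
$f{\left(p{\left(-7 \right)},V \right)} - 6842 = \left(6 + 2 \left(-44\right)\right) - 6842 = \left(6 - 88\right) - 6842 = -82 - 6842 = -6924$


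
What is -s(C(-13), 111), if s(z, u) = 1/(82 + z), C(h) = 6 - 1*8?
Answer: -1/80 ≈ -0.012500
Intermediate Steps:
C(h) = -2 (C(h) = 6 - 8 = -2)
-s(C(-13), 111) = -1/(82 - 2) = -1/80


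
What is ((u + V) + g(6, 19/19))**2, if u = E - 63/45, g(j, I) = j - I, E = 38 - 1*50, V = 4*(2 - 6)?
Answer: 14884/25 ≈ 595.36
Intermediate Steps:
V = -16 (V = 4*(-4) = -16)
E = -12 (E = 38 - 50 = -12)
u = -67/5 (u = -12 - 63/45 = -12 - 1*7/5 = -12 - 7/5 = -67/5 ≈ -13.400)
((u + V) + g(6, 19/19))**2 = ((-67/5 - 16) + (6 - 19/19))**2 = (-147/5 + (6 - 19/19))**2 = (-147/5 + (6 - 1*1))**2 = (-147/5 + (6 - 1))**2 = (-147/5 + 5)**2 = (-122/5)**2 = 14884/25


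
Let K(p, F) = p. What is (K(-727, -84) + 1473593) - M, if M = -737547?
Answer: 2210413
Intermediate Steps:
(K(-727, -84) + 1473593) - M = (-727 + 1473593) - 1*(-737547) = 1472866 + 737547 = 2210413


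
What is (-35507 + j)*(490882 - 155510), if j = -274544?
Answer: -103982423972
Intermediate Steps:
(-35507 + j)*(490882 - 155510) = (-35507 - 274544)*(490882 - 155510) = -310051*335372 = -103982423972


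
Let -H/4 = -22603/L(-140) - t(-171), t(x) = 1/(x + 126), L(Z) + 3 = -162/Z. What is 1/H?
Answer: -1935/94932772 ≈ -2.0383e-5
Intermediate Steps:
L(Z) = -3 - 162/Z
t(x) = 1/(126 + x)
H = -94932772/1935 (H = -4*(-22603/(-3 - 162/(-140)) - 1/(126 - 171)) = -4*(-22603/(-3 - 162*(-1/140)) - 1/(-45)) = -4*(-22603/(-3 + 81/70) - 1*(-1/45)) = -4*(-22603/(-129/70) + 1/45) = -4*(-22603*(-70/129) + 1/45) = -4*(1582210/129 + 1/45) = -4*23733193/1935 = -94932772/1935 ≈ -49061.)
1/H = 1/(-94932772/1935) = -1935/94932772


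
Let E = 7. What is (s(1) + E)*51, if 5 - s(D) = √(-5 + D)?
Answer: 612 - 102*I ≈ 612.0 - 102.0*I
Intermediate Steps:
s(D) = 5 - √(-5 + D)
(s(1) + E)*51 = ((5 - √(-5 + 1)) + 7)*51 = ((5 - √(-4)) + 7)*51 = ((5 - 2*I) + 7)*51 = (12 - 2*I)*51 = 612 - 102*I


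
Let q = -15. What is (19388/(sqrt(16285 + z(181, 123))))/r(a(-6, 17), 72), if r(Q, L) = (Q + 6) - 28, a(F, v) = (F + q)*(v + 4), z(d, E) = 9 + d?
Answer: -19388*sqrt(659)/1525585 ≈ -0.32624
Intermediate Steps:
a(F, v) = (-15 + F)*(4 + v) (a(F, v) = (F - 15)*(v + 4) = (-15 + F)*(4 + v))
r(Q, L) = -22 + Q (r(Q, L) = (6 + Q) - 28 = -22 + Q)
(19388/(sqrt(16285 + z(181, 123))))/r(a(-6, 17), 72) = (19388/(sqrt(16285 + (9 + 181))))/(-22 + (-60 - 15*17 + 4*(-6) - 6*17)) = (19388/(sqrt(16285 + 190)))/(-22 + (-60 - 255 - 24 - 102)) = (19388/(sqrt(16475)))/(-22 - 441) = (19388/((5*sqrt(659))))/(-463) = (19388*(sqrt(659)/3295))*(-1/463) = (19388*sqrt(659)/3295)*(-1/463) = -19388*sqrt(659)/1525585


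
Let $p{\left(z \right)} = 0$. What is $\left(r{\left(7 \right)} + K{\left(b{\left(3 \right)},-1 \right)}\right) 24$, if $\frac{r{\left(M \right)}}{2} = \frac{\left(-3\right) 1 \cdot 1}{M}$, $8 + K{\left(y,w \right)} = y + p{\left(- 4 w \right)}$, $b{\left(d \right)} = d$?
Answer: $- \frac{984}{7} \approx -140.57$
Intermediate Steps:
$K{\left(y,w \right)} = -8 + y$ ($K{\left(y,w \right)} = -8 + \left(y + 0\right) = -8 + y$)
$r{\left(M \right)} = - \frac{6}{M}$ ($r{\left(M \right)} = 2 \frac{\left(-3\right) 1 \cdot 1}{M} = 2 \frac{\left(-3\right) 1}{M} = 2 \left(- \frac{3}{M}\right) = - \frac{6}{M}$)
$\left(r{\left(7 \right)} + K{\left(b{\left(3 \right)},-1 \right)}\right) 24 = \left(- \frac{6}{7} + \left(-8 + 3\right)\right) 24 = \left(\left(-6\right) \frac{1}{7} - 5\right) 24 = \left(- \frac{6}{7} - 5\right) 24 = \left(- \frac{41}{7}\right) 24 = - \frac{984}{7}$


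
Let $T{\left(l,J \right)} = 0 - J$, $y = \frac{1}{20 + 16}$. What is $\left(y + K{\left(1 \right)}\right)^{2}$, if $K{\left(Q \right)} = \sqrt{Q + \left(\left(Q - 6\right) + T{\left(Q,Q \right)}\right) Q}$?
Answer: $- \frac{6479}{1296} + \frac{i \sqrt{5}}{18} \approx -4.9992 + 0.12423 i$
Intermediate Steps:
$y = \frac{1}{36} \approx 0.027778$
$T{\left(l,J \right)} = - J$
$K{\left(Q \right)} = \sqrt{5} \sqrt{- Q}$ ($K{\left(Q \right)} = \sqrt{Q + \left(\left(Q - 6\right) - Q\right) Q} = \sqrt{Q + \left(\left(-6 + Q\right) - Q\right) Q} = \sqrt{Q - 6 Q} = \sqrt{- 5 Q} = \sqrt{5} \sqrt{- Q}$)
$\left(y + K{\left(1 \right)}\right)^{2} = \left(\frac{1}{36} + \sqrt{5} \sqrt{\left(-1\right) 1}\right)^{2} = \left(\frac{1}{36} + \sqrt{5} \sqrt{-1}\right)^{2} = \left(\frac{1}{36} + \sqrt{5} i\right)^{2} = \left(\frac{1}{36} + i \sqrt{5}\right)^{2}$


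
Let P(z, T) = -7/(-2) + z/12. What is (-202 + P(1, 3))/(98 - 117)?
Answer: 2381/228 ≈ 10.443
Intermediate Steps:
P(z, T) = 7/2 + z/12 (P(z, T) = -7*(-1/2) + z*(1/12) = 7/2 + z/12)
(-202 + P(1, 3))/(98 - 117) = (-202 + (7/2 + (1/12)*1))/(98 - 117) = (-202 + (7/2 + 1/12))/(-19) = (-202 + 43/12)*(-1/19) = -2381/12*(-1/19) = 2381/228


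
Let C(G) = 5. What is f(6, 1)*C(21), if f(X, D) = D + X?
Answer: 35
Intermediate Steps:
f(6, 1)*C(21) = (1 + 6)*5 = 7*5 = 35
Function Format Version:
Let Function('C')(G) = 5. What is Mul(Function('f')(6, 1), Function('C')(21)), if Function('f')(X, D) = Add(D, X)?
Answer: 35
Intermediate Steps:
Mul(Function('f')(6, 1), Function('C')(21)) = Mul(Add(1, 6), 5) = Mul(7, 5) = 35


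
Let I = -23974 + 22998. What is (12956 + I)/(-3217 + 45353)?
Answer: 2995/10534 ≈ 0.28432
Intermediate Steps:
I = -976
(12956 + I)/(-3217 + 45353) = (12956 - 976)/(-3217 + 45353) = 11980/42136 = 11980*(1/42136) = 2995/10534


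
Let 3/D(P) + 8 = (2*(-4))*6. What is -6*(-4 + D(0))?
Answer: 681/28 ≈ 24.321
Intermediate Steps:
D(P) = -3/56 (D(P) = 3/(-8 + (2*(-4))*6) = 3/(-8 - 8*6) = 3/(-8 - 48) = 3/(-56) = 3*(-1/56) = -3/56)
-6*(-4 + D(0)) = -6*(-4 - 3/56) = -6*(-227/56) = 681/28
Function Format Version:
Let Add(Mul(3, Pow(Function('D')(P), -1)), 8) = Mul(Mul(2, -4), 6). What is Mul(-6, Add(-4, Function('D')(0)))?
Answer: Rational(681, 28) ≈ 24.321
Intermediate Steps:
Function('D')(P) = Rational(-3, 56) (Function('D')(P) = Mul(3, Pow(Add(-8, Mul(Mul(2, -4), 6)), -1)) = Mul(3, Pow(Add(-8, Mul(-8, 6)), -1)) = Mul(3, Pow(Add(-8, -48), -1)) = Mul(3, Pow(-56, -1)) = Mul(3, Rational(-1, 56)) = Rational(-3, 56))
Mul(-6, Add(-4, Function('D')(0))) = Mul(-6, Add(-4, Rational(-3, 56))) = Mul(-6, Rational(-227, 56)) = Rational(681, 28)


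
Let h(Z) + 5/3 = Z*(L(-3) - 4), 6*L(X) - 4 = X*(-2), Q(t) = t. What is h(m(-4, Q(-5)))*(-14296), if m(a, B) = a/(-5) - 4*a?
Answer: 8763448/15 ≈ 5.8423e+5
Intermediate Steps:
L(X) = 2/3 - X/3 (L(X) = 2/3 + (X*(-2))/6 = 2/3 + (-2*X)/6 = 2/3 - X/3)
m(a, B) = -21*a/5 (m(a, B) = a*(-1/5) - 4*a = -a/5 - 4*a = -21*a/5)
h(Z) = -5/3 - 7*Z/3 (h(Z) = -5/3 + Z*((2/3 - 1/3*(-3)) - 4) = -5/3 + Z*((2/3 + 1) - 4) = -5/3 + Z*(5/3 - 4) = -5/3 + Z*(-7/3) = -5/3 - 7*Z/3)
h(m(-4, Q(-5)))*(-14296) = (-5/3 - (-49)*(-4)/5)*(-14296) = (-5/3 - 7/3*84/5)*(-14296) = (-5/3 - 196/5)*(-14296) = -613/15*(-14296) = 8763448/15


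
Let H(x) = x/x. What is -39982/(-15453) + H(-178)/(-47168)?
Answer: 1885855523/728887104 ≈ 2.5873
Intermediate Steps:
H(x) = 1
-39982/(-15453) + H(-178)/(-47168) = -39982/(-15453) + 1/(-47168) = -39982*(-1/15453) + 1*(-1/47168) = 39982/15453 - 1/47168 = 1885855523/728887104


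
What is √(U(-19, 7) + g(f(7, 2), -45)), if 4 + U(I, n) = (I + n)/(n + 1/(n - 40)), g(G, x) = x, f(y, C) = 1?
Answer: I*√670795/115 ≈ 7.1219*I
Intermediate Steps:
U(I, n) = -4 + (I + n)/(n + 1/(-40 + n)) (U(I, n) = -4 + (I + n)/(n + 1/(n - 40)) = -4 + (I + n)/(n + 1/(-40 + n)))
√(U(-19, 7) + g(f(7, 2), -45)) = √((-4 - 40*(-19) - 3*7² + 120*7 - 19*7)/(1 + 7² - 40*7) - 45) = √((-4 + 760 - 3*49 + 840 - 133)/(1 + 49 - 280) - 45) = √((-4 + 760 - 147 + 840 - 133)/(-230) - 45) = √(-1/230*1316 - 45) = √(-658/115 - 45) = √(-5833/115) = I*√670795/115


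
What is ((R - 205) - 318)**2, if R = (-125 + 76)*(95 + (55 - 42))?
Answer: 33814225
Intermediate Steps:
R = -5292 (R = -49*(95 + 13) = -49*108 = -5292)
((R - 205) - 318)**2 = ((-5292 - 205) - 318)**2 = (-5497 - 318)**2 = (-5815)**2 = 33814225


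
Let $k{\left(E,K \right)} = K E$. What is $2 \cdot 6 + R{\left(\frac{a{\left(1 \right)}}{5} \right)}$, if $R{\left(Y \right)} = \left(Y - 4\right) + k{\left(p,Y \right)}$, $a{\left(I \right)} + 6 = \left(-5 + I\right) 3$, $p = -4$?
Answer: $\frac{94}{5} \approx 18.8$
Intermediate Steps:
$k{\left(E,K \right)} = E K$
$a{\left(I \right)} = -21 + 3 I$ ($a{\left(I \right)} = -6 + \left(-5 + I\right) 3 = -6 + \left(-15 + 3 I\right) = -21 + 3 I$)
$R{\left(Y \right)} = -4 - 3 Y$ ($R{\left(Y \right)} = \left(Y - 4\right) - 4 Y = \left(-4 + Y\right) - 4 Y = -4 - 3 Y$)
$2 \cdot 6 + R{\left(\frac{a{\left(1 \right)}}{5} \right)} = 2 \cdot 6 - \left(4 + 3 \frac{-21 + 3 \cdot 1}{5}\right) = 12 - \left(4 + 3 \left(-21 + 3\right) \frac{1}{5}\right) = 12 - \left(4 + 3 \left(\left(-18\right) \frac{1}{5}\right)\right) = 12 - - \frac{34}{5} = 12 + \left(-4 + \frac{54}{5}\right) = 12 + \frac{34}{5} = \frac{94}{5}$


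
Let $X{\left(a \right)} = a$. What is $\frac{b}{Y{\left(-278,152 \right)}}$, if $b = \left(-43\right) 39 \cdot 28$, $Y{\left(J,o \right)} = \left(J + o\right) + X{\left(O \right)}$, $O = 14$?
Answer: $\frac{1677}{4} \approx 419.25$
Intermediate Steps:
$Y{\left(J,o \right)} = 14 + J + o$ ($Y{\left(J,o \right)} = \left(J + o\right) + 14 = 14 + J + o$)
$b = -46956$ ($b = \left(-1677\right) 28 = -46956$)
$\frac{b}{Y{\left(-278,152 \right)}} = - \frac{46956}{14 - 278 + 152} = - \frac{46956}{-112} = \left(-46956\right) \left(- \frac{1}{112}\right) = \frac{1677}{4}$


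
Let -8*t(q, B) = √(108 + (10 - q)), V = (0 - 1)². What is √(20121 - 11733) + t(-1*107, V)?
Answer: -15/8 + 6*√233 ≈ 89.711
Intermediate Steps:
V = 1 (V = (-1)² = 1)
t(q, B) = -√(118 - q)/8 (t(q, B) = -√(108 + (10 - q))/8 = -√(118 - q)/8)
√(20121 - 11733) + t(-1*107, V) = √(20121 - 11733) - √(118 - (-1)*107)/8 = √8388 - √(118 - 1*(-107))/8 = 6*√233 - √(118 + 107)/8 = 6*√233 - √225/8 = 6*√233 - ⅛*15 = 6*√233 - 15/8 = -15/8 + 6*√233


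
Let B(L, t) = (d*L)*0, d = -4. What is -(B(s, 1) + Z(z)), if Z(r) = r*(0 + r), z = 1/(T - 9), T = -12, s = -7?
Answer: -1/441 ≈ -0.0022676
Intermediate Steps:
B(L, t) = 0 (B(L, t) = -4*L*0 = 0)
z = -1/21 (z = 1/(-12 - 9) = 1/(-21) = -1/21 ≈ -0.047619)
Z(r) = r**2 (Z(r) = r*r = r**2)
-(B(s, 1) + Z(z)) = -(0 + (-1/21)**2) = -(0 + 1/441) = -1*1/441 = -1/441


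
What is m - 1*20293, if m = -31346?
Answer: -51639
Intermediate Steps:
m - 1*20293 = -31346 - 1*20293 = -31346 - 20293 = -51639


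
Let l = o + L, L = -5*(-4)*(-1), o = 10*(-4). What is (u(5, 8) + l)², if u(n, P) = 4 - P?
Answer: 4096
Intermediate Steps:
o = -40
L = -20 (L = 20*(-1) = -20)
l = -60 (l = -40 - 20 = -60)
(u(5, 8) + l)² = ((4 - 1*8) - 60)² = ((4 - 8) - 60)² = (-4 - 60)² = (-64)² = 4096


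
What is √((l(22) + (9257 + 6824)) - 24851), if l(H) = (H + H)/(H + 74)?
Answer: I*√1262814/12 ≈ 93.646*I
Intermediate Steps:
l(H) = 2*H/(74 + H) (l(H) = (2*H)/(74 + H) = 2*H/(74 + H))
√((l(22) + (9257 + 6824)) - 24851) = √((2*22/(74 + 22) + (9257 + 6824)) - 24851) = √((2*22/96 + 16081) - 24851) = √((2*22*(1/96) + 16081) - 24851) = √((11/24 + 16081) - 24851) = √(385955/24 - 24851) = √(-210469/24) = I*√1262814/12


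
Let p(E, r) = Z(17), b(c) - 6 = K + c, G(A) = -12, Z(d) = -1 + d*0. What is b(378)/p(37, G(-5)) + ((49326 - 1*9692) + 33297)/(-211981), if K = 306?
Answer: -146339821/211981 ≈ -690.34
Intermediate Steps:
Z(d) = -1 (Z(d) = -1 + 0 = -1)
b(c) = 312 + c (b(c) = 6 + (306 + c) = 312 + c)
p(E, r) = -1
b(378)/p(37, G(-5)) + ((49326 - 1*9692) + 33297)/(-211981) = (312 + 378)/(-1) + ((49326 - 1*9692) + 33297)/(-211981) = 690*(-1) + ((49326 - 9692) + 33297)*(-1/211981) = -690 + (39634 + 33297)*(-1/211981) = -690 + 72931*(-1/211981) = -690 - 72931/211981 = -146339821/211981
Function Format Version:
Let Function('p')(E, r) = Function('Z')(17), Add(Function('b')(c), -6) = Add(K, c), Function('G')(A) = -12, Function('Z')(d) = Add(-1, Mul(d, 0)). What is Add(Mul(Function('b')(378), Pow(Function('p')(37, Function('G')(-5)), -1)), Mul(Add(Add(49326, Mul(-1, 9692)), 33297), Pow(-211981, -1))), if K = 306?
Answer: Rational(-146339821, 211981) ≈ -690.34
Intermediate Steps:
Function('Z')(d) = -1 (Function('Z')(d) = Add(-1, 0) = -1)
Function('b')(c) = Add(312, c) (Function('b')(c) = Add(6, Add(306, c)) = Add(312, c))
Function('p')(E, r) = -1
Add(Mul(Function('b')(378), Pow(Function('p')(37, Function('G')(-5)), -1)), Mul(Add(Add(49326, Mul(-1, 9692)), 33297), Pow(-211981, -1))) = Add(Mul(Add(312, 378), Pow(-1, -1)), Mul(Add(Add(49326, Mul(-1, 9692)), 33297), Pow(-211981, -1))) = Add(Mul(690, -1), Mul(Add(Add(49326, -9692), 33297), Rational(-1, 211981))) = Add(-690, Mul(Add(39634, 33297), Rational(-1, 211981))) = Add(-690, Mul(72931, Rational(-1, 211981))) = Add(-690, Rational(-72931, 211981)) = Rational(-146339821, 211981)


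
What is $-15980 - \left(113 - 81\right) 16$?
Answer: $-16492$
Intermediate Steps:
$-15980 - \left(113 - 81\right) 16 = -15980 - 32 \cdot 16 = -15980 - 512 = -16492$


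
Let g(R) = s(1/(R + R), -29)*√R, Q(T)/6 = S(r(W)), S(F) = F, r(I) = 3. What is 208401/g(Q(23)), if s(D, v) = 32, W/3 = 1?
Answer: 69467*√2/64 ≈ 1535.0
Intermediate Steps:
W = 3 (W = 3*1 = 3)
Q(T) = 18 (Q(T) = 6*3 = 18)
g(R) = 32*√R
208401/g(Q(23)) = 208401/((32*√18)) = 208401/((32*(3*√2))) = 208401/((96*√2)) = 208401*(√2/192) = 69467*√2/64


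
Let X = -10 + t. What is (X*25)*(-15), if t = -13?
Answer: 8625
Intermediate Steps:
X = -23 (X = -10 - 13 = -23)
(X*25)*(-15) = -23*25*(-15) = -575*(-15) = 8625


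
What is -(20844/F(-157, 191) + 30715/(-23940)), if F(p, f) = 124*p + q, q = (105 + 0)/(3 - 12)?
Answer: 658393993/279805932 ≈ 2.3530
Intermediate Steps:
q = -35/3 (q = 105/(-9) = 105*(-⅑) = -35/3 ≈ -11.667)
F(p, f) = -35/3 + 124*p (F(p, f) = 124*p - 35/3 = -35/3 + 124*p)
-(20844/F(-157, 191) + 30715/(-23940)) = -(20844/(-35/3 + 124*(-157)) + 30715/(-23940)) = -(20844/(-35/3 - 19468) + 30715*(-1/23940)) = -(20844/(-58439/3) - 6143/4788) = -(20844*(-3/58439) - 6143/4788) = -(-62532/58439 - 6143/4788) = -1*(-658393993/279805932) = 658393993/279805932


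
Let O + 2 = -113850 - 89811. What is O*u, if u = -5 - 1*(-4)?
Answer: 203663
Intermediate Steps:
u = -1 (u = -5 + 4 = -1)
O = -203663 (O = -2 + (-113850 - 89811) = -2 - 203661 = -203663)
O*u = -203663*(-1) = 203663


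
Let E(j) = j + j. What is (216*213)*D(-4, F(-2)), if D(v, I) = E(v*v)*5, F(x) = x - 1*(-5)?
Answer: 7361280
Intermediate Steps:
F(x) = 5 + x (F(x) = x + 5 = 5 + x)
E(j) = 2*j
D(v, I) = 10*v**2 (D(v, I) = (2*(v*v))*5 = (2*v**2)*5 = 10*v**2)
(216*213)*D(-4, F(-2)) = (216*213)*(10*(-4)**2) = 46008*(10*16) = 46008*160 = 7361280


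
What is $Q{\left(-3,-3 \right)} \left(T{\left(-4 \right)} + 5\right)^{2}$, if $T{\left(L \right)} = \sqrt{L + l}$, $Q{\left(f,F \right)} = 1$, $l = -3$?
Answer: $\left(5 + i \sqrt{7}\right)^{2} \approx 18.0 + 26.458 i$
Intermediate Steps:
$T{\left(L \right)} = \sqrt{-3 + L}$ ($T{\left(L \right)} = \sqrt{L - 3} = \sqrt{-3 + L}$)
$Q{\left(-3,-3 \right)} \left(T{\left(-4 \right)} + 5\right)^{2} = 1 \left(\sqrt{-3 - 4} + 5\right)^{2} = 1 \left(\sqrt{-7} + 5\right)^{2} = 1 \left(i \sqrt{7} + 5\right)^{2} = 1 \left(5 + i \sqrt{7}\right)^{2} = \left(5 + i \sqrt{7}\right)^{2}$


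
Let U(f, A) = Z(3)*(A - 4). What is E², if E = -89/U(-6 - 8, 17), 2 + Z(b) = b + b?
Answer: 7921/2704 ≈ 2.9294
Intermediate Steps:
Z(b) = -2 + 2*b (Z(b) = -2 + (b + b) = -2 + 2*b)
U(f, A) = -16 + 4*A (U(f, A) = (-2 + 2*3)*(A - 4) = (-2 + 6)*(-4 + A) = 4*(-4 + A) = -16 + 4*A)
E = -89/52 (E = -89/(-16 + 4*17) = -89/(-16 + 68) = -89/52 ≈ -1.7115)
E² = (-89/52)² = 7921/2704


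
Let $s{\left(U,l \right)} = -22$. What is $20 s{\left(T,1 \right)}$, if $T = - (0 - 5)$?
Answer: $-440$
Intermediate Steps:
$T = 5$ ($T = \left(-1\right) \left(-5\right) = 5$)
$20 s{\left(T,1 \right)} = 20 \left(-22\right) = -440$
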